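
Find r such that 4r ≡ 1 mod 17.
Since 17 is prime, by Fermat 4^(-1) ≡ 4^{15} ≡ 13 mod 17. Verify: 4 × 13 = 52 ≡ 1 mod 17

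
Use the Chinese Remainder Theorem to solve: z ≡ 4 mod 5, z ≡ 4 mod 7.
M = 5 × 7 = 35. M₁ = 7, y₁ ≡ 3 mod 5. M₂ = 5, y₂ ≡ 3 mod 7. z = 4×7×3 + 4×5×3 ≡ 4 mod 35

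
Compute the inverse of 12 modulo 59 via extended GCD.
Extended GCD: 12(5) + 59(-1) = 1. So 12^(-1) ≡ 5 (mod 59). Verify: 12 × 5 = 60 ≡ 1 (mod 59)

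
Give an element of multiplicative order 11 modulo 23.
2 has order 11 mod 23 since 2^{11} ≡ 1 mod 23 and no smaller power works.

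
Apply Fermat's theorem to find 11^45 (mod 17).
By Fermat: 11^{16} ≡ 1 (mod 17). 45 = 2×16 + 13. So 11^{45} ≡ 11^{13} ≡ 7 (mod 17)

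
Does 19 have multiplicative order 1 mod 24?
Powers of 19 mod 24: 19^1≡19, 19^2≡1. 19^1≡19≢1, so ord ≠ 1. No, the actual order is 2.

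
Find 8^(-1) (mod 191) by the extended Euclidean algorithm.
Extended GCD: 8(24) + 191(-1) = 1. So 8^(-1) ≡ 24 (mod 191). Verify: 8 × 24 = 192 ≡ 1 (mod 191)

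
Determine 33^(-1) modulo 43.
Since 43 is prime, by Fermat 33^(-1) ≡ 33^{41} ≡ 30 mod 43. Verify: 33 × 30 = 990 ≡ 1 mod 43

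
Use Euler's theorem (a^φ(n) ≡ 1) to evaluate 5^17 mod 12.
By Euler: 5^{4} ≡ 1 (mod 12) since gcd(5, 12) = 1. 17 = 4×4 + 1. So 5^{17} ≡ 5^{1} ≡ 5 (mod 12)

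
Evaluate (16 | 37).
(16/37) = 16^{18} mod 37 = 1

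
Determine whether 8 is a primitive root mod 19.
8^{6} ≡ 1 mod 19 and 6 < 18, so ord_19(8) = 6 ≠ 18 and 8 is not a primitive root.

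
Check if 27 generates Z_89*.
ord_89(27) divides 88. For each prime q|88: 27^{44}≡88, 27^{8}≡39, none ≡ 1. So 27 has order 88 and is a primitive root mod 89.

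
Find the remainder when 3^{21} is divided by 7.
By Fermat: 3^{6} ≡ 1 (mod 7). 21 = 3×6 + 3. So 3^{21} ≡ 3^{3} ≡ 6 (mod 7)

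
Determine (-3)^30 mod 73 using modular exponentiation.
By repeated squaring (mod 73): (-3)^{1}≡70, (-3)^{2}≡9, (-3)^{4}≡8, (-3)^{8}≡64, (-3)^{16}≡8. Then (-3)^{30} = (-3)^{16+8+4+2} ≡ 8 × 64 × 8 × 9 ≡ 72 (mod 73)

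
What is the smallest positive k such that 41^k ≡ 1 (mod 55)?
Powers of 41 mod 55: 41^1≡41, 41^2≡31, 41^3≡6, 41^4≡26, 41^5≡21, 41^6≡36, 41^7≡46, 41^8≡16, 41^9≡51, 41^10≡1. Order = 10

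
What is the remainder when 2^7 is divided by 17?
By repeated squaring mod 17: 2^{1}≡2, 2^{2}≡4, 2^{4}≡16. Then 2^{7} = 2^{4+2+1} ≡ 16 × 4 × 2 ≡ 9 mod 17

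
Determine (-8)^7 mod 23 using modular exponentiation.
By repeated squaring mod 23: (-8)^{1}≡15, (-8)^{2}≡18, (-8)^{4}≡2. Then (-8)^{7} = (-8)^{4+2+1} ≡ 2 × 18 × 15 ≡ 11 mod 23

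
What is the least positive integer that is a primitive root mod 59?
g = 2. For each prime q|58: 2^{29}≡58, 2^{2}≡4, none ≡ 1, so ord_59(2) = 58 and 2 is a primitive root.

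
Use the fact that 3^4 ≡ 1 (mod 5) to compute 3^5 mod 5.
By Fermat: 3^{4} ≡ 1 (mod 5). So 3^{5} = 3^{4} · 3^{1} ≡ 3^{1} ≡ 3 (mod 5)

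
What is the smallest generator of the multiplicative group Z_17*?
g = 3. Powers: [3, 9, 10, 13, 5, 15, 11, ...] generates all 16 non-zero residues.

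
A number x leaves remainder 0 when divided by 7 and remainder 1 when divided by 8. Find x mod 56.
M = 7 × 8 = 56. M₁ = 8, y₁ ≡ 1 mod 7. M₂ = 7, y₂ ≡ 7 mod 8. x = 0×8×1 + 1×7×7 ≡ 49 mod 56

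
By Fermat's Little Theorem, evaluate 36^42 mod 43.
By Fermat's Little Theorem, 36^{42} ≡ 1 (mod 43) since 43 is prime and gcd(36, 43) = 1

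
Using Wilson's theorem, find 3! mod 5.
(4)! = (3)! × (4) ≡ -1 mod 5. So (3)! ≡ -1 × (4)^(-1) ≡ (-1)×(-1) = 1 mod 5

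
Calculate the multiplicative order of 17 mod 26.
Powers of 17 mod 26: 17^1≡17, 17^2≡3, 17^3≡25, 17^4≡9, 17^5≡23, 17^6≡1. Order = 6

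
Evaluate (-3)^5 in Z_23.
By repeated squaring (mod 23): (-3)^{1}≡20, (-3)^{2}≡9, (-3)^{4}≡12. Then (-3)^{5} = (-3)^{4+1} ≡ 12 × 20 ≡ 10 (mod 23)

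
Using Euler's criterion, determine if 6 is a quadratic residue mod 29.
By Euler's criterion: 6^{14} ≡ 1 mod 29. Since this equals 1, 6 is a QR.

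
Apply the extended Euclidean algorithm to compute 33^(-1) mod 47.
Extended GCD: 33(10) + 47(-7) = 1. So 33^(-1) ≡ 10 mod 47. Verify: 33 × 10 = 330 ≡ 1 mod 47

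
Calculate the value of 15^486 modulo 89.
Using Fermat: 15^{88} ≡ 1 (mod 89). 486 ≡ 46 (mod 88). So 15^{486} ≡ 15^{46} ≡ 42 (mod 89)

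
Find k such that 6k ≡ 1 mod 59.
Since 59 is prime, by Fermat 6^(-1) ≡ 6^{57} ≡ 10 mod 59. Verify: 6 × 10 = 60 ≡ 1 mod 59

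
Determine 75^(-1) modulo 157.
Since 157 is prime, by Fermat 75^(-1) ≡ 75^{155} ≡ 67 mod 157. Verify: 75 × 67 = 5025 ≡ 1 mod 157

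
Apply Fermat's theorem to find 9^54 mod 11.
By Fermat: 9^{10} ≡ 1 mod 11. 54 = 5×10 + 4. So 9^{54} ≡ 9^{4} ≡ 5 mod 11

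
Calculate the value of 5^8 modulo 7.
Using Fermat: 5^{6} ≡ 1 mod 7. 8 ≡ 2 mod 6. So 5^{8} ≡ 5^{2} ≡ 4 mod 7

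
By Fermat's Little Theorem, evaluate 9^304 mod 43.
By Fermat: 9^{42} ≡ 1 (mod 43). 304 ≡ 10 (mod 42). So 9^{304} ≡ 9^{10} ≡ 14 (mod 43)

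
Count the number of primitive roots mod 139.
A prime p has φ(p-1) primitive roots; here φ(138) = 44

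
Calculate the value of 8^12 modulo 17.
By repeated squaring (mod 17): 8^{1}≡8, 8^{2}≡13, 8^{4}≡16, 8^{8}≡1. Then 8^{12} = 8^{8+4} ≡ 1 × 16 ≡ 16 (mod 17)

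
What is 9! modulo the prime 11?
(10)! = (9)! × (10) ≡ -1 (mod 11). So (9)! ≡ -1 × (10)^(-1) ≡ (-1)×(-1) = 1 (mod 11)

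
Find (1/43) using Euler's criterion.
(1/43) = 1^{21} mod 43 = 1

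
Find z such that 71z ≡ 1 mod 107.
Since 107 is prime, by Fermat 71^(-1) ≡ 71^{105} ≡ 104 mod 107. Verify: 71 × 104 = 7384 ≡ 1 mod 107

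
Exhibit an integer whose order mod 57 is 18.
2 has order 18 mod 57 since 2^{18} ≡ 1 mod 57 and no smaller power works.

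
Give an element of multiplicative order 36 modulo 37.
2 has order 36 mod 37 since 2^{36} ≡ 1 (mod 37) and no smaller power works.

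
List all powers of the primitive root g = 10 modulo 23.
10^1, 10^2, ..., 10^{22} mod 23: [10, 8, 11, 18, 19, 6, 14, 2, 20, 16, 22, 13, 15, 12, 5, 4, 17, 9, 21, 3, 7, 1]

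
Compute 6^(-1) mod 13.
Since 13 is prime, by Fermat 6^(-1) ≡ 6^{11} ≡ 11 mod 13. Verify: 6 × 11 = 66 ≡ 1 mod 13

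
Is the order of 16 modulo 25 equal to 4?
Powers of 16 mod 25: 16^1≡16, 16^2≡6, 16^3≡21, 16^4≡11, 16^5≡1. 16^4≡11≢1, so ord ≠ 4. No, the actual order is 5.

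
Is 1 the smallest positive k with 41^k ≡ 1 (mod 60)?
Powers of 41 mod 60: 41^1≡41, 41^2≡1. 41^1≡41≢1, so ord ≠ 1. No, the actual order is 2.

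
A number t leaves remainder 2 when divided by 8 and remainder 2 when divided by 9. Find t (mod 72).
M = 8 × 9 = 72. M₁ = 9, y₁ ≡ 1 (mod 8). M₂ = 8, y₂ ≡ 8 (mod 9). t = 2×9×1 + 2×8×8 ≡ 2 (mod 72)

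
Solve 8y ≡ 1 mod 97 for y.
Since 97 is prime, by Fermat 8^(-1) ≡ 8^{95} ≡ 85 mod 97. Verify: 8 × 85 = 680 ≡ 1 mod 97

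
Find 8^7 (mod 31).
By repeated squaring (mod 31): 8^{1}≡8, 8^{2}≡2, 8^{4}≡4. Then 8^{7} = 8^{4+2+1} ≡ 4 × 2 × 8 ≡ 2 (mod 31)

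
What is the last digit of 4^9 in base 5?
Using Fermat: 4^{4} ≡ 1 mod 5. 9 ≡ 1 mod 4. So 4^{9} ≡ 4^{1} ≡ 4 mod 5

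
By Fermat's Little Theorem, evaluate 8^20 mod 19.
By Fermat: 8^{18} ≡ 1 mod 19. So 8^{20} = 8^{18} · 8^{2} ≡ 8^{2} ≡ 7 mod 19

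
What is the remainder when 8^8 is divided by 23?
By repeated squaring mod 23: 8^{1}≡8, 8^{2}≡18, 8^{4}≡2, 8^{8}≡4. So 8^{8} ≡ 4 mod 23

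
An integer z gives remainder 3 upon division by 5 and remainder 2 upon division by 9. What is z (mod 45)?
M = 5 × 9 = 45. M₁ = 9, y₁ ≡ 4 (mod 5). M₂ = 5, y₂ ≡ 2 (mod 9). z = 3×9×4 + 2×5×2 ≡ 38 (mod 45)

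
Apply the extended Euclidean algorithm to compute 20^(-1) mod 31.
Extended GCD: 20(14) + 31(-9) = 1. So 20^(-1) ≡ 14 mod 31. Verify: 20 × 14 = 280 ≡ 1 mod 31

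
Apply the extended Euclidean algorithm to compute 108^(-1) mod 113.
Extended GCD: 108(45) + 113(-43) = 1. So 108^(-1) ≡ 45 mod 113. Verify: 108 × 45 = 4860 ≡ 1 mod 113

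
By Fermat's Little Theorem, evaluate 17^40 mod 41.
By Fermat's Little Theorem, 17^{40} ≡ 1 (mod 41) since 41 is prime and gcd(17, 41) = 1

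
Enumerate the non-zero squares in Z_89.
QRs mod 89: {1, 2, 4, 5, 8, 9, 10, 11, 16, 17, 18, 20, 21, 22, 25, 32, 34, 36, 39, 40, 42, 44, 45, 47, 49, 50, 53, 55, 57, 64, 67, 68, 69, 71, 72, 73, 78, 79, 80, 81, 84, 85, 87, 88}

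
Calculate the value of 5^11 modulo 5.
By repeated squaring mod 5: 5^{1}≡0, 5^{2}≡0, 5^{4}≡0, 5^{8}≡0. Then 5^{11} = 5^{8+2+1} ≡ 0 × 0 × 0 ≡ 0 mod 5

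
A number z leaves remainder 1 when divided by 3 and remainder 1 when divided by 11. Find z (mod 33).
M = 3 × 11 = 33. M₁ = 11, y₁ ≡ 2 (mod 3). M₂ = 3, y₂ ≡ 4 (mod 11). z = 1×11×2 + 1×3×4 ≡ 1 (mod 33)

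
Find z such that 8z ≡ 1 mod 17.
Since 17 is prime, by Fermat 8^(-1) ≡ 8^{15} ≡ 15 mod 17. Verify: 8 × 15 = 120 ≡ 1 mod 17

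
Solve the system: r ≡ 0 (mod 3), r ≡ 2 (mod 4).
M = 3 × 4 = 12. M₁ = 4, y₁ ≡ 1 (mod 3). M₂ = 3, y₂ ≡ 3 (mod 4). r = 0×4×1 + 2×3×3 ≡ 6 (mod 12)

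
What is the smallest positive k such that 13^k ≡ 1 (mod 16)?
Powers of 13 mod 16: 13^1≡13, 13^2≡9, 13^3≡5, 13^4≡1. So the order of 13 is 4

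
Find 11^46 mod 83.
By repeated squaring mod 83: 11^{1}≡11, 11^{2}≡38, 11^{4}≡33, 11^{8}≡10, 11^{16}≡17, 11^{32}≡40. Then 11^{46} = 11^{32+8+4+2} ≡ 40 × 10 × 33 × 38 ≡ 31 mod 83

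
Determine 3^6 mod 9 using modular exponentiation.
By repeated squaring (mod 9): 3^{1}≡3, 3^{2}≡0, 3^{4}≡0. Then 3^{6} = 3^{4+2} ≡ 0 × 0 ≡ 0 (mod 9)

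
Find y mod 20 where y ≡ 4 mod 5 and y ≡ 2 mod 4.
M = 5 × 4 = 20. M₁ = 4, y₁ ≡ 4 mod 5. M₂ = 5, y₂ ≡ 1 mod 4. y = 4×4×4 + 2×5×1 ≡ 14 mod 20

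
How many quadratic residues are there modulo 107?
Exactly half the non-zero residues mod a prime are QRs: (107-1)/2 = 53.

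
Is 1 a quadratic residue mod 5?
By Euler's criterion: 1^{2} ≡ 1 (mod 5). Since this equals 1, 1 is a QR.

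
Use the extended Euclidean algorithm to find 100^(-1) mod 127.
Extended GCD: 100(47) + 127(-37) = 1. So 100^(-1) ≡ 47 mod 127. Verify: 100 × 47 = 4700 ≡ 1 mod 127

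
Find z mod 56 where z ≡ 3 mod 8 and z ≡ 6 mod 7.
M = 8 × 7 = 56. M₁ = 7, y₁ ≡ 7 mod 8. M₂ = 8, y₂ ≡ 1 mod 7. z = 3×7×7 + 6×8×1 ≡ 27 mod 56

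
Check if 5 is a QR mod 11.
By Euler's criterion: 5^{5} ≡ 1 (mod 11). Since this equals 1, 5 is a QR.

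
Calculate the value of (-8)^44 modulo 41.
Using Fermat: (-8)^{40} ≡ 1 mod 41. 44 ≡ 4 mod 40. So (-8)^{44} ≡ (-8)^{4} ≡ 37 mod 41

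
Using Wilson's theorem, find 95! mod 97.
(96)! = (95)! × (96) ≡ -1 mod 97. So (95)! ≡ -1 × (96)^(-1) ≡ (-1)×(-1) = 1 mod 97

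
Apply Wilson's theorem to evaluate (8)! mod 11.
(10)! = (8)! × (9) × (10) ≡ -1 (mod 11). So (8)! ≡ -1 × [(10)(9)]^(-1) ≡ 5 (mod 11)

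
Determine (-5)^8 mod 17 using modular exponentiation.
By repeated squaring mod 17: (-5)^{1}≡12, (-5)^{2}≡8, (-5)^{4}≡13, (-5)^{8}≡16. So (-5)^{8} ≡ 16 mod 17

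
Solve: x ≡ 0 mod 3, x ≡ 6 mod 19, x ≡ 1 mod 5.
M = 3 × 19 × 5 = 285. M₁ = 95, y₁ ≡ 2 mod 3. M₂ = 15, y₂ ≡ 14 mod 19. M₃ = 57, y₃ ≡ 3 mod 5. x = 0×95×2 + 6×15×14 + 1×57×3 ≡ 6 mod 285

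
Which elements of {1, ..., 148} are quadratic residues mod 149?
Squares in Z_149*: {1, 4, 5, 6, 7, 9, 16, 17, 19, 20, 22, 24, 25, 26, 28, 29, 30, 31, 33, 35, 36, 37, 39, 42, 45, 46, 47, 49, 53, 54, 61, 63, 64, 67, 68, 69, 73, 76, 80, 81, 82, 85, 86, 88, 95, 96, 100, 102, 103, 104, 107, 110, 112, 113, 114, 116, 118, 119, 120, 121, 123, 124, 125, 127, 129, 130, 132, 133, 140, 142, 143, 144, 145, 148}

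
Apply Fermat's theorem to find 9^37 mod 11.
By Fermat: 9^{10} ≡ 1 mod 11. 37 = 3×10 + 7. So 9^{37} ≡ 9^{7} ≡ 4 mod 11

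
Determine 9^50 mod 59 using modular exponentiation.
By repeated squaring (mod 59): 9^{1}≡9, 9^{2}≡22, 9^{4}≡12, 9^{8}≡26, 9^{16}≡27, 9^{32}≡21. Then 9^{50} = 9^{32+16+2} ≡ 21 × 27 × 22 ≡ 25 (mod 59)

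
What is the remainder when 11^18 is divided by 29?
By repeated squaring (mod 29): 11^{1}≡11, 11^{2}≡5, 11^{4}≡25, 11^{8}≡16, 11^{16}≡24. Then 11^{18} = 11^{16+2} ≡ 24 × 5 ≡ 4 (mod 29)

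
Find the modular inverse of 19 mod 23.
Since 23 is prime, by Fermat 19^(-1) ≡ 19^{21} ≡ 17 mod 23. Verify: 19 × 17 = 323 ≡ 1 mod 23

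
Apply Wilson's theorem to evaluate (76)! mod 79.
(78)! = (76)! × (77) × (78) ≡ -1 mod 79. So (76)! ≡ -1 × [(78)(77)]^(-1) ≡ 39 mod 79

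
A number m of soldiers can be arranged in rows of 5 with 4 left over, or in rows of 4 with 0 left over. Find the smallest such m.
M = 5 × 4 = 20. M₁ = 4, y₁ ≡ 4 mod 5. M₂ = 5, y₂ ≡ 1 mod 4. m = 4×4×4 + 0×5×1 ≡ 4 mod 20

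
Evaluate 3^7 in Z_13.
By repeated squaring mod 13: 3^{1}≡3, 3^{2}≡9, 3^{4}≡3. Then 3^{7} = 3^{4+2+1} ≡ 3 × 9 × 3 ≡ 3 mod 13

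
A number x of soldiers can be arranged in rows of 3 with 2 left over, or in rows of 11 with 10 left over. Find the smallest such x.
M = 3 × 11 = 33. M₁ = 11, y₁ ≡ 2 mod 3. M₂ = 3, y₂ ≡ 4 mod 11. x = 2×11×2 + 10×3×4 ≡ 32 mod 33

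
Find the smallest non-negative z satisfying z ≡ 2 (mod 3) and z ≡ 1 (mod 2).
M = 3 × 2 = 6. M₁ = 2, y₁ ≡ 2 (mod 3). M₂ = 3, y₂ ≡ 1 (mod 2). z = 2×2×2 + 1×3×1 ≡ 5 (mod 6)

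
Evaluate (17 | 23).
(17/23) = 17^{11} mod 23 = -1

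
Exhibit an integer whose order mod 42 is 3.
25 has order 3 mod 42 since 25^{3} ≡ 1 mod 42 and no smaller power works.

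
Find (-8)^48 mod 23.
Using Fermat: (-8)^{22} ≡ 1 mod 23. 48 ≡ 4 mod 22. So (-8)^{48} ≡ (-8)^{4} ≡ 2 mod 23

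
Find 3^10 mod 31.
By repeated squaring mod 31: 3^{1}≡3, 3^{2}≡9, 3^{4}≡19, 3^{8}≡20. Then 3^{10} = 3^{8+2} ≡ 20 × 9 ≡ 25 mod 31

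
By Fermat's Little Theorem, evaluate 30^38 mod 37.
By Fermat: 30^{36} ≡ 1 (mod 37). So 30^{38} = 30^{36} · 30^{2} ≡ 30^{2} ≡ 12 (mod 37)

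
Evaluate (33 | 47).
(33/47) = 33^{23} mod 47 = -1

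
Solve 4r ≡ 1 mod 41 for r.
Since 41 is prime, by Fermat 4^(-1) ≡ 4^{39} ≡ 31 mod 41. Verify: 4 × 31 = 124 ≡ 1 mod 41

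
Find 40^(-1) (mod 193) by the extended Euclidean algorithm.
Extended GCD: 40(-82) + 193(17) = 1. So 40^(-1) ≡ -82 ≡ 111 (mod 193). Verify: 40 × 111 = 4440 ≡ 1 (mod 193)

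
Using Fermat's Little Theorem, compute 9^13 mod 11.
By Fermat: 9^{10} ≡ 1 mod 11. So 9^{13} = 9^{10} · 9^{3} ≡ 9^{3} ≡ 3 mod 11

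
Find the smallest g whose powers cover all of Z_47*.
g = 5. For each prime q|46: 5^{23}≡46, 5^{2}≡25, none ≡ 1, so ord_47(5) = 46 and 5 is a primitive root.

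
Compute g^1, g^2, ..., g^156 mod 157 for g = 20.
20^1, 20^2, ..., 20^{156} mod 157: [20, 86, 150, 17, 26, 49, 38, 132, 128, 48, 18, 46, 135, 31, 149, 154, 97, 56, 21, 106, 79, 10, 43, 75, 87, 13, 103, 19, 66, 64, 24, 9, 23, 146, 94, 153, 77, 127, 28, 89, 53, 118, 5, 100, 116, 122, 85, 130, 88, 33, 32, 12, 83, 90, 73, 47, 155, 117, 142, 14, 123, 105, 59, 81, 50, 58, 61, 121, 65, 44, 95, 16, 6, 120, 45, 115, 102, 156, 137, 71, 7, 140, 131, 108, 119, 25, 29, 109, 139, 111, 22, 126, 8, 3, 60, 101, 136, 51, 78, 147, 114, 82, 70, 144, 54, 138, 91, 93, 133, 148, 134, 11, 63, 4, 80, 30, 129, 68, 104, 39, 152, 57, 41, 35, 72, 27, 69, 124, 125, 145, 74, 67, 84, 110, 2, 40, 15, 143, 34, 52, 98, 76, 107, 99, 96, 36, 92, 113, 62, 141, 151, 37, 112, 42, 55, 1]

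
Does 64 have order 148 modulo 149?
64^{74} ≡ 1 (mod 149) and 74 < 148, so ord_149(64) = 74 ≠ 148 and 64 is not a primitive root.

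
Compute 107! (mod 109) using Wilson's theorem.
(108)! = (107)! × (108) ≡ -1 (mod 109). So (107)! ≡ -1 × (108)^(-1) ≡ (-1)×(-1) = 1 (mod 109)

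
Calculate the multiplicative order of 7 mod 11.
Powers of 7 mod 11: 7^1≡7, 7^2≡5, 7^3≡2, 7^4≡3, 7^5≡10, 7^6≡4, 7^7≡6, 7^8≡9, 7^9≡8, 7^10≡1. Order = 10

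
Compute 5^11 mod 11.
Using Fermat: 5^{10} ≡ 1 (mod 11). 11 ≡ 1 (mod 10). So 5^{11} ≡ 5^{1} ≡ 5 (mod 11)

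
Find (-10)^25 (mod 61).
By repeated squaring (mod 61): (-10)^{1}≡51, (-10)^{2}≡39, (-10)^{4}≡57, (-10)^{8}≡16, (-10)^{16}≡12. Then (-10)^{25} = (-10)^{16+8+1} ≡ 12 × 16 × 51 ≡ 32 (mod 61)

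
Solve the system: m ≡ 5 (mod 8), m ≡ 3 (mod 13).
M = 8 × 13 = 104. M₁ = 13, y₁ ≡ 5 (mod 8). M₂ = 8, y₂ ≡ 5 (mod 13). m = 5×13×5 + 3×8×5 ≡ 29 (mod 104)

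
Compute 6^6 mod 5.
Using Fermat: 6^{4} ≡ 1 mod 5. 6 ≡ 2 mod 4. So 6^{6} ≡ 6^{2} ≡ 1 mod 5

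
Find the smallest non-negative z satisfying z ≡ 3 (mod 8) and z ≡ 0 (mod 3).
M = 8 × 3 = 24. M₁ = 3, y₁ ≡ 3 (mod 8). M₂ = 8, y₂ ≡ 2 (mod 3). z = 3×3×3 + 0×8×2 ≡ 3 (mod 24)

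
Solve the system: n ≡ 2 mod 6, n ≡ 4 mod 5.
M = 6 × 5 = 30. M₁ = 5, y₁ ≡ 5 mod 6. M₂ = 6, y₂ ≡ 1 mod 5. n = 2×5×5 + 4×6×1 ≡ 14 mod 30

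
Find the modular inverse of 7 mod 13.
Since 13 is prime, by Fermat 7^(-1) ≡ 7^{11} ≡ 2 mod 13. Verify: 7 × 2 = 14 ≡ 1 mod 13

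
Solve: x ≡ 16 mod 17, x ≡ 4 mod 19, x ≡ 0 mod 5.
M = 17 × 19 × 5 = 1615. M₁ = 95, y₁ ≡ 12 mod 17. M₂ = 85, y₂ ≡ 17 mod 19. M₃ = 323, y₃ ≡ 2 mod 5. x = 16×95×12 + 4×85×17 + 0×323×2 ≡ 1410 mod 1615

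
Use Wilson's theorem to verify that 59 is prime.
(58)! mod 59 = 58. Since this equals -1 (mod 59), Wilson confirms 59 is prime.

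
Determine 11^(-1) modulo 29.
Since 29 is prime, by Fermat 11^(-1) ≡ 11^{27} ≡ 8 (mod 29). Verify: 11 × 8 = 88 ≡ 1 (mod 29)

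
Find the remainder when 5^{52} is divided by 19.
By Fermat: 5^{18} ≡ 1 mod 19. 52 = 2×18 + 16. So 5^{52} ≡ 5^{16} ≡ 16 mod 19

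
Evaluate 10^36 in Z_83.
By repeated squaring (mod 83): 10^{1}≡10, 10^{2}≡17, 10^{4}≡40, 10^{8}≡23, 10^{16}≡31, 10^{32}≡48. Then 10^{36} = 10^{32+4} ≡ 48 × 40 ≡ 11 (mod 83)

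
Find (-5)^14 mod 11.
Using Fermat: (-5)^{10} ≡ 1 mod 11. 14 ≡ 4 mod 10. So (-5)^{14} ≡ (-5)^{4} ≡ 9 mod 11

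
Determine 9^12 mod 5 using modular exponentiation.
Using Fermat: 9^{4} ≡ 1 mod 5. 12 ≡ 0 mod 4. So 9^{12} ≡ 9^{0} ≡ 1 mod 5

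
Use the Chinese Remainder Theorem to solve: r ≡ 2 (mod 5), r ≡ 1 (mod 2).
M = 5 × 2 = 10. M₁ = 2, y₁ ≡ 3 (mod 5). M₂ = 5, y₂ ≡ 1 (mod 2). r = 2×2×3 + 1×5×1 ≡ 7 (mod 10)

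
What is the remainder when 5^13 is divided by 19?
By repeated squaring (mod 19): 5^{1}≡5, 5^{2}≡6, 5^{4}≡17, 5^{8}≡4. Then 5^{13} = 5^{8+4+1} ≡ 4 × 17 × 5 ≡ 17 (mod 19)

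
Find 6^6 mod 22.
By repeated squaring mod 22: 6^{1}≡6, 6^{2}≡14, 6^{4}≡20. Then 6^{6} = 6^{4+2} ≡ 20 × 14 ≡ 16 mod 22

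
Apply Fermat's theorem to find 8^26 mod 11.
By Fermat: 8^{10} ≡ 1 mod 11. 26 = 2×10 + 6. So 8^{26} ≡ 8^{6} ≡ 3 mod 11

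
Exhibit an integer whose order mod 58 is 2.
57 has order 2 mod 58 since 57^{2} ≡ 1 (mod 58) and no smaller power works.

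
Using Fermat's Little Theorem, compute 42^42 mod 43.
By Fermat's Little Theorem, 42^{42} ≡ 1 (mod 43) since 43 is prime and gcd(42, 43) = 1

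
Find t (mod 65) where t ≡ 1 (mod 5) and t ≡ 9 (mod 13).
M = 5 × 13 = 65. M₁ = 13, y₁ ≡ 2 (mod 5). M₂ = 5, y₂ ≡ 8 (mod 13). t = 1×13×2 + 9×5×8 ≡ 61 (mod 65)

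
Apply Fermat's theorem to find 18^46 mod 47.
By Fermat's Little Theorem, 18^{46} ≡ 1 mod 47 since 47 is prime and gcd(18, 47) = 1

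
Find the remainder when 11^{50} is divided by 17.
By Fermat: 11^{16} ≡ 1 mod 17. 50 = 3×16 + 2. So 11^{50} ≡ 11^{2} ≡ 2 mod 17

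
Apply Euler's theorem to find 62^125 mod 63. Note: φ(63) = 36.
By Euler: 62^{36} ≡ 1 mod 63 since gcd(62, 63) = 1. 125 = 3×36 + 17. So 62^{125} ≡ 62^{17} ≡ 62 mod 63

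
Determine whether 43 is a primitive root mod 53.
43^{26} ≡ 1 (mod 53) and 26 < 52, so ord_53(43) = 26 ≠ 52 and 43 is not a primitive root.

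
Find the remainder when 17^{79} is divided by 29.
By Fermat: 17^{28} ≡ 1 (mod 29). 79 = 2×28 + 23. So 17^{79} ≡ 17^{23} ≡ 12 (mod 29)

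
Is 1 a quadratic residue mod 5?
By Euler's criterion: 1^{2} ≡ 1 mod 5. Since this equals 1, 1 is a QR.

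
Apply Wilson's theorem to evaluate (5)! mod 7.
(6)! = (5)! × (6) ≡ -1 (mod 7). So (5)! ≡ -1 × (6)^(-1) ≡ (-1)×(-1) = 1 (mod 7)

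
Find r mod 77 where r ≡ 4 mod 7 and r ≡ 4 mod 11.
M = 7 × 11 = 77. M₁ = 11, y₁ ≡ 2 mod 7. M₂ = 7, y₂ ≡ 8 mod 11. r = 4×11×2 + 4×7×8 ≡ 4 mod 77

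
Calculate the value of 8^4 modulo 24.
8^{4} = 4096 ≡ 16 (mod 24)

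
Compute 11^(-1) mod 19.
Since 19 is prime, by Fermat 11^(-1) ≡ 11^{17} ≡ 7 mod 19. Verify: 11 × 7 = 77 ≡ 1 mod 19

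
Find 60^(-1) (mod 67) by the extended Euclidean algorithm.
Extended GCD: 60(19) + 67(-17) = 1. So 60^(-1) ≡ 19 (mod 67). Verify: 60 × 19 = 1140 ≡ 1 (mod 67)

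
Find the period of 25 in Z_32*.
Powers of 25 mod 32: 25^1≡25, 25^2≡17, 25^3≡9, 25^4≡1. Order = 4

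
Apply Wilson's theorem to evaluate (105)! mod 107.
(106)! = (105)! × (106) ≡ -1 (mod 107). So (105)! ≡ -1 × (106)^(-1) ≡ (-1)×(-1) = 1 (mod 107)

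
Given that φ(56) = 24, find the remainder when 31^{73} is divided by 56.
By Euler: 31^{24} ≡ 1 mod 56 since gcd(31, 56) = 1. 73 = 3×24 + 1. So 31^{73} ≡ 31^{1} ≡ 31 mod 56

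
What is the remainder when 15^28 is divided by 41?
By repeated squaring mod 41: 15^{1}≡15, 15^{2}≡20, 15^{4}≡31, 15^{8}≡18, 15^{16}≡37. Then 15^{28} = 15^{16+8+4} ≡ 37 × 18 × 31 ≡ 23 mod 41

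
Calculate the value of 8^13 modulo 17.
By repeated squaring (mod 17): 8^{1}≡8, 8^{2}≡13, 8^{4}≡16, 8^{8}≡1. Then 8^{13} = 8^{8+4+1} ≡ 1 × 16 × 8 ≡ 9 (mod 17)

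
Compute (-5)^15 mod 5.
By repeated squaring mod 5: (-5)^{1}≡0, (-5)^{2}≡0, (-5)^{4}≡0, (-5)^{8}≡0. Then (-5)^{15} = (-5)^{8+4+2+1} ≡ 0 × 0 × 0 × 0 ≡ 0 mod 5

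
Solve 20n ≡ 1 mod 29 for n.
Since 29 is prime, by Fermat 20^(-1) ≡ 20^{27} ≡ 16 mod 29. Verify: 20 × 16 = 320 ≡ 1 mod 29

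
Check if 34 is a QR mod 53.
By Euler's criterion: 34^{26} ≡ 52 (mod 53). Since this equals -1 (≡ 52), 34 is not a QR.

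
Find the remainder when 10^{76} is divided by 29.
By Fermat: 10^{28} ≡ 1 mod 29. 76 = 2×28 + 20. So 10^{76} ≡ 10^{20} ≡ 7 mod 29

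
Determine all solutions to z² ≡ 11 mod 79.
The square roots of 11 mod 79 are 13 and 66. Verify: 13² = 169 ≡ 11 mod 79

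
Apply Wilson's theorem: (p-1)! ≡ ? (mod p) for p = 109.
By Wilson's theorem, (108)! ≡ -1 ≡ 108 (mod 109)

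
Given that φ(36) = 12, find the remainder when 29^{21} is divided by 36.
By Euler: 29^{12} ≡ 1 (mod 36) since gcd(29, 36) = 1. 21 = 1×12 + 9. So 29^{21} ≡ 29^{9} ≡ 17 (mod 36)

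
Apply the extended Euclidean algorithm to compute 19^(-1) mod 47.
Extended GCD: 19(5) + 47(-2) = 1. So 19^(-1) ≡ 5 mod 47. Verify: 19 × 5 = 95 ≡ 1 mod 47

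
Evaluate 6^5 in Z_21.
By repeated squaring (mod 21): 6^{1}≡6, 6^{2}≡15, 6^{4}≡15. Then 6^{5} = 6^{4+1} ≡ 15 × 6 ≡ 6 (mod 21)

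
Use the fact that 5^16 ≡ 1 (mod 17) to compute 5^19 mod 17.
By Fermat: 5^{16} ≡ 1 (mod 17). So 5^{19} = 5^{16} · 5^{3} ≡ 5^{3} ≡ 6 (mod 17)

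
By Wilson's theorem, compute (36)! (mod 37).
By Wilson's theorem, (36)! ≡ -1 ≡ 36 (mod 37)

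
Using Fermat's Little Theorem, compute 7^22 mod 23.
By Fermat's Little Theorem, 7^{22} ≡ 1 mod 23 since 23 is prime and gcd(7, 23) = 1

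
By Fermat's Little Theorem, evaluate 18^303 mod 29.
By Fermat: 18^{28} ≡ 1 mod 29. 303 ≡ 23 mod 28. So 18^{303} ≡ 18^{23} ≡ 2 mod 29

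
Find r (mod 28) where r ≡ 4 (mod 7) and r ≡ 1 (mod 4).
M = 7 × 4 = 28. M₁ = 4, y₁ ≡ 2 (mod 7). M₂ = 7, y₂ ≡ 3 (mod 4). r = 4×4×2 + 1×7×3 ≡ 25 (mod 28)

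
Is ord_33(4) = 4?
Powers of 4 mod 33: 4^1≡4, 4^2≡16, 4^3≡31, 4^4≡25, 4^5≡1. 4^4≡25≢1, so ord ≠ 4. No, the actual order is 5.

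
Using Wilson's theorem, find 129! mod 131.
(130)! = (129)! × (130) ≡ -1 (mod 131). So (129)! ≡ -1 × (130)^(-1) ≡ (-1)×(-1) = 1 (mod 131)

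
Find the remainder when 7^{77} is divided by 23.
By Fermat: 7^{22} ≡ 1 (mod 23). 77 = 3×22 + 11. So 7^{77} ≡ 7^{11} ≡ 22 (mod 23)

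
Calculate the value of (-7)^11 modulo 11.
Using Fermat: (-7)^{10} ≡ 1 (mod 11). 11 ≡ 1 (mod 10). So (-7)^{11} ≡ (-7)^{1} ≡ 4 (mod 11)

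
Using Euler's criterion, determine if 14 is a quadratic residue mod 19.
By Euler's criterion: 14^{9} ≡ 18 mod 19. Since this equals -1 (≡ 18), 14 is not a QR.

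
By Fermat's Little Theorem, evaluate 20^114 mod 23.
By Fermat: 20^{22} ≡ 1 (mod 23). 114 = 5×22 + 4. So 20^{114} ≡ 20^{4} ≡ 12 (mod 23)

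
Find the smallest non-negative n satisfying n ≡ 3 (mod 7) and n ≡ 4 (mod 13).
M = 7 × 13 = 91. M₁ = 13, y₁ ≡ 6 (mod 7). M₂ = 7, y₂ ≡ 2 (mod 13). n = 3×13×6 + 4×7×2 ≡ 17 (mod 91)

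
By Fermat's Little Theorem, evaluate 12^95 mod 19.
By Fermat: 12^{18} ≡ 1 (mod 19). 95 = 5×18 + 5. So 12^{95} ≡ 12^{5} ≡ 8 (mod 19)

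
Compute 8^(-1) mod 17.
Since 17 is prime, by Fermat 8^(-1) ≡ 8^{15} ≡ 15 mod 17. Verify: 8 × 15 = 120 ≡ 1 mod 17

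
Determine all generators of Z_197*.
There are φ(196) = 84 primitive roots mod 197: {2, 3, 5, 8, 11, 12, 13, 17, 18, 21, 27, 30, 31, 32, 35, 38, 44, 45, 46, 48, 50, 52, 56, 57, 58, 66, 67, 71, 72, 73, 74, 75, 78, 79, 80, 82, 86, 89, 91, 94, 95, 98, 99, 102, 103, 106, 108, 111, 115, 117, 118, 119, 122, 123, 124, 125, 126, 130, 131, 139, 140, 141, 145, 147, 149, 151, 152, 153, 159, 162, 165, 166, 167, 170, 176, 179, 180, 184, 185, 186, 189, 192, 194, 195}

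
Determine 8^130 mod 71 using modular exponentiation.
Using Fermat: 8^{70} ≡ 1 (mod 71). 130 ≡ 60 (mod 70). So 8^{130} ≡ 8^{60} ≡ 32 (mod 71)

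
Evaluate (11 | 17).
(11/17) = 11^{8} mod 17 = -1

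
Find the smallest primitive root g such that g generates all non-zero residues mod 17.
g = 3. For each prime q|16: 3^{8}≡16, none ≡ 1, so ord_17(3) = 16 and 3 is a primitive root.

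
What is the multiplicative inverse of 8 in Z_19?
Since 19 is prime, by Fermat 8^(-1) ≡ 8^{17} ≡ 12 mod 19. Verify: 8 × 12 = 96 ≡ 1 mod 19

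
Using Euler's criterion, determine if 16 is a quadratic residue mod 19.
By Euler's criterion: 16^{9} ≡ 1 (mod 19). Since this equals 1, 16 is a QR.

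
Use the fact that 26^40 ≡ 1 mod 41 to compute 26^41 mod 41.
By Fermat: 26^{40} ≡ 1 mod 41. So 26^{41} = 26^{40} · 26^{1} ≡ 26^{1} ≡ 26 mod 41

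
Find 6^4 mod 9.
6^{4} = 1296 ≡ 0 mod 9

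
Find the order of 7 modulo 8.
Powers of 7 mod 8: 7^1≡7, 7^2≡1. ord_8(7) = 2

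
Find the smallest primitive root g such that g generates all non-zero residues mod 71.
g = 7. Powers: [7, 49, 59, 58, 51, 2, 14, ...] generates all 70 non-zero residues.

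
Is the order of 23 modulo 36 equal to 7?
Powers of 23 mod 36: 23^1≡23, 23^2≡25, 23^3≡35, 23^4≡13, 23^5≡11, 23^6≡1. Already 23^6≡1, so the order is 6 < 7. No, the actual order is 6.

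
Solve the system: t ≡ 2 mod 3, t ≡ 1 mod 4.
M = 3 × 4 = 12. M₁ = 4, y₁ ≡ 1 mod 3. M₂ = 3, y₂ ≡ 3 mod 4. t = 2×4×1 + 1×3×3 ≡ 5 mod 12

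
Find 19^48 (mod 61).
By repeated squaring (mod 61): 19^{1}≡19, 19^{2}≡56, 19^{4}≡25, 19^{8}≡15, 19^{16}≡42, 19^{32}≡56. Then 19^{48} = 19^{32+16} ≡ 56 × 42 ≡ 34 (mod 61)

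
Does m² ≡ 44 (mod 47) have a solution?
By Euler's criterion: 44^{23} ≡ 46 (mod 47). Since this equals -1 (≡ 46), 44 is not a QR.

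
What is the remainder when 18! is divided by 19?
By Wilson's theorem, (18)! ≡ -1 ≡ 18 mod 19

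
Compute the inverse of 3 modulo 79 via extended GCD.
Extended GCD: 3(-26) + 79(1) = 1. So 3^(-1) ≡ -26 ≡ 53 mod 79. Verify: 3 × 53 = 159 ≡ 1 mod 79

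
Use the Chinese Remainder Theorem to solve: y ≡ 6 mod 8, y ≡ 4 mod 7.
M = 8 × 7 = 56. M₁ = 7, y₁ ≡ 7 mod 8. M₂ = 8, y₂ ≡ 1 mod 7. y = 6×7×7 + 4×8×1 ≡ 46 mod 56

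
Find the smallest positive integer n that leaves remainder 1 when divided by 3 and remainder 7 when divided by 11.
M = 3 × 11 = 33. M₁ = 11, y₁ ≡ 2 mod 3. M₂ = 3, y₂ ≡ 4 mod 11. n = 1×11×2 + 7×3×4 ≡ 7 mod 33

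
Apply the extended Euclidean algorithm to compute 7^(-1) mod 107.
Extended GCD: 7(46) + 107(-3) = 1. So 7^(-1) ≡ 46 (mod 107). Verify: 7 × 46 = 322 ≡ 1 (mod 107)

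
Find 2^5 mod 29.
By repeated squaring mod 29: 2^{1}≡2, 2^{2}≡4, 2^{4}≡16. Then 2^{5} = 2^{4+1} ≡ 16 × 2 ≡ 3 mod 29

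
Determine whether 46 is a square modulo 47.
By Euler's criterion: 46^{23} ≡ 46 (mod 47). Since this equals -1 (≡ 46), 46 is not a QR.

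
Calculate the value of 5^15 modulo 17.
By repeated squaring mod 17: 5^{1}≡5, 5^{2}≡8, 5^{4}≡13, 5^{8}≡16. Then 5^{15} = 5^{8+4+2+1} ≡ 16 × 13 × 8 × 5 ≡ 7 mod 17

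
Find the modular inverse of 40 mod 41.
Since 41 is prime, by Fermat 40^(-1) ≡ 40^{39} ≡ 40 mod 41. Verify: 40 × 40 = 1600 ≡ 1 mod 41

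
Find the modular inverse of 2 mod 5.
Since 5 is prime, by Fermat 2^(-1) ≡ 2^{3} ≡ 3 (mod 5). Verify: 2 × 3 = 6 ≡ 1 (mod 5)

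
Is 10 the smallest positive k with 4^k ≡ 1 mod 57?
Powers of 4 mod 57: 4^1≡4, 4^2≡16, 4^3≡7, 4^4≡28, 4^5≡55, 4^6≡49, 4^7≡25, 4^8≡43, 4^9≡1. Already 4^9≡1, so the order is 9 < 10. No, the actual order is 9.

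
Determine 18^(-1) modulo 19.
Since 19 is prime, by Fermat 18^(-1) ≡ 18^{17} ≡ 18 (mod 19). Verify: 18 × 18 = 324 ≡ 1 (mod 19)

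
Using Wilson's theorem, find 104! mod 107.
(106)! = (104)! × (105) × (106) ≡ -1 (mod 107). So (104)! ≡ -1 × [(106)(105)]^(-1) ≡ 53 (mod 107)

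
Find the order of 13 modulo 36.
Powers of 13 mod 36: 13^1≡13, 13^2≡25, 13^3≡1. ord_36(13) = 3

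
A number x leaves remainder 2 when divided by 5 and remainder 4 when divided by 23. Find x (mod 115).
M = 5 × 23 = 115. M₁ = 23, y₁ ≡ 2 (mod 5). M₂ = 5, y₂ ≡ 14 (mod 23). x = 2×23×2 + 4×5×14 ≡ 27 (mod 115)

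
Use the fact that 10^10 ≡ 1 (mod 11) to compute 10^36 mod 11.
By Fermat: 10^{10} ≡ 1 (mod 11). 36 = 3×10 + 6. So 10^{36} ≡ 10^{6} ≡ 1 (mod 11)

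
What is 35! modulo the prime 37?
(36)! = (35)! × (36) ≡ -1 (mod 37). So (35)! ≡ -1 × (36)^(-1) ≡ (-1)×(-1) = 1 (mod 37)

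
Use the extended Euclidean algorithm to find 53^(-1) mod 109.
Extended GCD: 53(-37) + 109(18) = 1. So 53^(-1) ≡ -37 ≡ 72 mod 109. Verify: 53 × 72 = 3816 ≡ 1 mod 109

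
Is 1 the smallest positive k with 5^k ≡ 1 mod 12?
Powers of 5 mod 12: 5^1≡5, 5^2≡1. 5^1≡5≢1, so ord ≠ 1. No, the actual order is 2.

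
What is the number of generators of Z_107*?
There are φ(107-1) = φ(106) = 52 primitive roots modulo 107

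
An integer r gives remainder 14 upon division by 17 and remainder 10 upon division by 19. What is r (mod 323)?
M = 17 × 19 = 323. M₁ = 19, y₁ ≡ 9 (mod 17). M₂ = 17, y₂ ≡ 9 (mod 19). r = 14×19×9 + 10×17×9 ≡ 48 (mod 323)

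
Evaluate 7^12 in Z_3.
Using Fermat: 7^{2} ≡ 1 (mod 3). 12 ≡ 0 (mod 2). So 7^{12} ≡ 7^{0} ≡ 1 (mod 3)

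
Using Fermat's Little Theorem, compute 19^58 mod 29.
By Fermat: 19^{28} ≡ 1 (mod 29). 58 = 2×28 + 2. So 19^{58} ≡ 19^{2} ≡ 13 (mod 29)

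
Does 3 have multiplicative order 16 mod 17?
Powers of 3 mod 17: 3^1≡3, 3^2≡9, 3^3≡10, 3^4≡13, 3^5≡5, 3^6≡15, 3^7≡11, 3^8≡16, 3^9≡14, 3^10≡8, 3^11≡7, 3^12≡4, 3^13≡12, 3^14≡2, 3^15≡6, 3^16≡1. First k with 3^k≡1 is k=16. Yes, ord_17(3) = 16.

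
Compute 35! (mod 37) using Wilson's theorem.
(36)! = (35)! × (36) ≡ -1 (mod 37). So (35)! ≡ -1 × (36)^(-1) ≡ (-1)×(-1) = 1 (mod 37)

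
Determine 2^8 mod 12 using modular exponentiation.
By repeated squaring (mod 12): 2^{1}≡2, 2^{2}≡4, 2^{4}≡4, 2^{8}≡4. So 2^{8} ≡ 4 (mod 12)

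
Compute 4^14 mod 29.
By repeated squaring (mod 29): 4^{1}≡4, 4^{2}≡16, 4^{4}≡24, 4^{8}≡25. Then 4^{14} = 4^{8+4+2} ≡ 25 × 24 × 16 ≡ 1 (mod 29)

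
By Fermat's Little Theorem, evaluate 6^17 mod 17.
By Fermat: 6^{16} ≡ 1 mod 17. So 6^{17} = 6^{16} · 6^{1} ≡ 6^{1} ≡ 6 mod 17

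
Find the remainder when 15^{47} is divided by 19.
By Fermat: 15^{18} ≡ 1 (mod 19). 47 = 2×18 + 11. So 15^{47} ≡ 15^{11} ≡ 3 (mod 19)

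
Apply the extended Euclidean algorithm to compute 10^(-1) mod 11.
Extended GCD: 10(-1) + 11(1) = 1. So 10^(-1) ≡ -1 ≡ 10 mod 11. Verify: 10 × 10 = 100 ≡ 1 mod 11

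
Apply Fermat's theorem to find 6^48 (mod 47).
By Fermat: 6^{46} ≡ 1 (mod 47). So 6^{48} = 6^{46} · 6^{2} ≡ 6^{2} ≡ 36 (mod 47)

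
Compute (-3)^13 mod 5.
Using Fermat: (-3)^{4} ≡ 1 (mod 5). 13 ≡ 1 (mod 4). So (-3)^{13} ≡ (-3)^{1} ≡ 2 (mod 5)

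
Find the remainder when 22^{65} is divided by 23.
By Fermat: 22^{22} ≡ 1 (mod 23). 65 = 2×22 + 21. So 22^{65} ≡ 22^{21} ≡ 22 (mod 23)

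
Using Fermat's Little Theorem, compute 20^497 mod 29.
By Fermat: 20^{28} ≡ 1 (mod 29). 497 ≡ 21 (mod 28). So 20^{497} ≡ 20^{21} ≡ 1 (mod 29)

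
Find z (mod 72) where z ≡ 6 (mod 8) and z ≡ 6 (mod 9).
M = 8 × 9 = 72. M₁ = 9, y₁ ≡ 1 (mod 8). M₂ = 8, y₂ ≡ 8 (mod 9). z = 6×9×1 + 6×8×8 ≡ 6 (mod 72)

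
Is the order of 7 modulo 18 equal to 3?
Powers of 7 mod 18: 7^1≡7, 7^2≡13, 7^3≡1. First k with 7^k≡1 is k=3. Yes, ord_18(7) = 3.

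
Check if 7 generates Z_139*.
7^{69} ≡ 1 mod 139 and 69 < 138, so ord_139(7) = 69 ≠ 138 and 7 is not a primitive root.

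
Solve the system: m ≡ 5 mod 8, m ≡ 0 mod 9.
M = 8 × 9 = 72. M₁ = 9, y₁ ≡ 1 mod 8. M₂ = 8, y₂ ≡ 8 mod 9. m = 5×9×1 + 0×8×8 ≡ 45 mod 72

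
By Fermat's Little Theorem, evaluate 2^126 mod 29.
By Fermat: 2^{28} ≡ 1 (mod 29). 126 = 4×28 + 14. So 2^{126} ≡ 2^{14} ≡ 28 (mod 29)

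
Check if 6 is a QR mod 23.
By Euler's criterion: 6^{11} ≡ 1 mod 23. Since this equals 1, 6 is a QR.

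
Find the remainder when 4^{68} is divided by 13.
By Fermat: 4^{12} ≡ 1 mod 13. 68 = 5×12 + 8. So 4^{68} ≡ 4^{8} ≡ 3 mod 13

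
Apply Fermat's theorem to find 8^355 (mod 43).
By Fermat: 8^{42} ≡ 1 (mod 43). 355 ≡ 19 (mod 42). So 8^{355} ≡ 8^{19} ≡ 2 (mod 43)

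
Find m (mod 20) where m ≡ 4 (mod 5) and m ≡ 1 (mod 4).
M = 5 × 4 = 20. M₁ = 4, y₁ ≡ 4 (mod 5). M₂ = 5, y₂ ≡ 1 (mod 4). m = 4×4×4 + 1×5×1 ≡ 9 (mod 20)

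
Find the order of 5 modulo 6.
Powers of 5 mod 6: 5^1≡5, 5^2≡1. Order = 2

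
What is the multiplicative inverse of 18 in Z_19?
Since 19 is prime, by Fermat 18^(-1) ≡ 18^{17} ≡ 18 mod 19. Verify: 18 × 18 = 324 ≡ 1 mod 19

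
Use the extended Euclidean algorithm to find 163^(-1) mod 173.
Extended GCD: 163(-52) + 173(49) = 1. So 163^(-1) ≡ -52 ≡ 121 (mod 173). Verify: 163 × 121 = 19723 ≡ 1 (mod 173)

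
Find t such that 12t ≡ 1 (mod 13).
Since 13 is prime, by Fermat 12^(-1) ≡ 12^{11} ≡ 12 (mod 13). Verify: 12 × 12 = 144 ≡ 1 (mod 13)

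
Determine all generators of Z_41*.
There are φ(40) = 16 primitive roots mod 41: {6, 7, 11, 12, 13, 15, 17, 19, 22, 24, 26, 28, 29, 30, 34, 35}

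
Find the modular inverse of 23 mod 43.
Since 43 is prime, by Fermat 23^(-1) ≡ 23^{41} ≡ 15 (mod 43). Verify: 23 × 15 = 345 ≡ 1 (mod 43)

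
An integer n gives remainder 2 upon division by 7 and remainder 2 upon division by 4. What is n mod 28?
M = 7 × 4 = 28. M₁ = 4, y₁ ≡ 2 mod 7. M₂ = 7, y₂ ≡ 3 mod 4. n = 2×4×2 + 2×7×3 ≡ 2 mod 28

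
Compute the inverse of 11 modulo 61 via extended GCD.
Extended GCD: 11(-11) + 61(2) = 1. So 11^(-1) ≡ -11 ≡ 50 (mod 61). Verify: 11 × 50 = 550 ≡ 1 (mod 61)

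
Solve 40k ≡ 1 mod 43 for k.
Since 43 is prime, by Fermat 40^(-1) ≡ 40^{41} ≡ 14 mod 43. Verify: 40 × 14 = 560 ≡ 1 mod 43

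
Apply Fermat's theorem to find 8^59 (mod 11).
By Fermat: 8^{10} ≡ 1 (mod 11). 59 = 5×10 + 9. So 8^{59} ≡ 8^{9} ≡ 7 (mod 11)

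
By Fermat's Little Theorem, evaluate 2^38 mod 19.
By Fermat: 2^{18} ≡ 1 (mod 19). 38 = 2×18 + 2. So 2^{38} ≡ 2^{2} ≡ 4 (mod 19)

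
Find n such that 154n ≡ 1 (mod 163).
Since 163 is prime, by Fermat 154^(-1) ≡ 154^{161} ≡ 18 (mod 163). Verify: 154 × 18 = 2772 ≡ 1 (mod 163)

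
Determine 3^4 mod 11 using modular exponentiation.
3^{4} = 81 ≡ 4 (mod 11)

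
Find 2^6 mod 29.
By repeated squaring mod 29: 2^{1}≡2, 2^{2}≡4, 2^{4}≡16. Then 2^{6} = 2^{4+2} ≡ 16 × 4 ≡ 6 mod 29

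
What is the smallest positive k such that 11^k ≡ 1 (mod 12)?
Powers of 11 mod 12: 11^1≡11, 11^2≡1. ord_12(11) = 2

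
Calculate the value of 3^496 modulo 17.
Using Fermat: 3^{16} ≡ 1 (mod 17). 496 ≡ 0 (mod 16). So 3^{496} ≡ 3^{0} ≡ 1 (mod 17)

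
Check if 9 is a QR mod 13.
By Euler's criterion: 9^{6} ≡ 1 mod 13. Since this equals 1, 9 is a QR.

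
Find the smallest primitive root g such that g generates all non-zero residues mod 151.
g = 6. For each prime q|150: 6^{75}≡150, 6^{50}≡32, 6^{30}≡59, none ≡ 1, so ord_151(6) = 150 and 6 is a primitive root.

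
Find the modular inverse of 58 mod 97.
Since 97 is prime, by Fermat 58^(-1) ≡ 58^{95} ≡ 92 (mod 97). Verify: 58 × 92 = 5336 ≡ 1 (mod 97)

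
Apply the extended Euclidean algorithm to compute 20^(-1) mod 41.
Extended GCD: 20(-2) + 41(1) = 1. So 20^(-1) ≡ -2 ≡ 39 (mod 41). Verify: 20 × 39 = 780 ≡ 1 (mod 41)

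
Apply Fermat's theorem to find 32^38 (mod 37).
By Fermat: 32^{36} ≡ 1 (mod 37). So 32^{38} = 32^{36} · 32^{2} ≡ 32^{2} ≡ 25 (mod 37)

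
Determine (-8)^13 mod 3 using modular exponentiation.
Using Fermat: (-8)^{2} ≡ 1 mod 3. 13 ≡ 1 mod 2. So (-8)^{13} ≡ (-8)^{1} ≡ 1 mod 3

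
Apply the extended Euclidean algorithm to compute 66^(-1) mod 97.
Extended GCD: 66(25) + 97(-17) = 1. So 66^(-1) ≡ 25 mod 97. Verify: 66 × 25 = 1650 ≡ 1 mod 97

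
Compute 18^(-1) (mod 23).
Since 23 is prime, by Fermat 18^(-1) ≡ 18^{21} ≡ 9 (mod 23). Verify: 18 × 9 = 162 ≡ 1 (mod 23)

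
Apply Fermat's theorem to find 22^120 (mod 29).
By Fermat: 22^{28} ≡ 1 (mod 29). 120 = 4×28 + 8. So 22^{120} ≡ 22^{8} ≡ 7 (mod 29)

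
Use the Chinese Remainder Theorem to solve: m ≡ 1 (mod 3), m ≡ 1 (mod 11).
M = 3 × 11 = 33. M₁ = 11, y₁ ≡ 2 (mod 3). M₂ = 3, y₂ ≡ 4 (mod 11). m = 1×11×2 + 1×3×4 ≡ 1 (mod 33)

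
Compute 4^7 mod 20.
By repeated squaring mod 20: 4^{1}≡4, 4^{2}≡16, 4^{4}≡16. Then 4^{7} = 4^{4+2+1} ≡ 16 × 16 × 4 ≡ 4 mod 20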